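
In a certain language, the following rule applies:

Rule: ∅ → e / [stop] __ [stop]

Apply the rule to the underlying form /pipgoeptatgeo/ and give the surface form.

pipegoepetategeo

/p/ and /g/ form a stop–stop cluster, so [e] is inserted between them.
/p/ and /t/ form a stop–stop cluster, so [e] is inserted between them.
/t/ and /g/ form a stop–stop cluster, so [e] is inserted between them.
Surface form: [pipegoepetategeo].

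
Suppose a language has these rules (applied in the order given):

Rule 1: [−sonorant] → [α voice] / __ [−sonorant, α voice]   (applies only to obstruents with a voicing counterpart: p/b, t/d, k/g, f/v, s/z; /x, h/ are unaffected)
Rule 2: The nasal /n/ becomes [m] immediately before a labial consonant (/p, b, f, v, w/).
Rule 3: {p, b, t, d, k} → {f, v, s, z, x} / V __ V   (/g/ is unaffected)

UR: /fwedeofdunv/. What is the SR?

Rule 1 (regressive voicing assimilation): /f/ precedes the voiced obstruent /d/, so it voices to [v] by assimilation. /fwedeofdunv/ → fwedeovdunv.
Rule 2 (nasal place assimilation): /n/ precedes the labial consonant /v/, so it assimilates in place to [m]. /fwedeovdunv/ → fwedeovdumv.
Rule 3 (intervocalic spirantization): /d/ is a stop between vowels /e/ and /e/, so it spirantizes to the fricative [z]. /fwedeovdumv/ → fwezeovdumv.

fwezeovdumv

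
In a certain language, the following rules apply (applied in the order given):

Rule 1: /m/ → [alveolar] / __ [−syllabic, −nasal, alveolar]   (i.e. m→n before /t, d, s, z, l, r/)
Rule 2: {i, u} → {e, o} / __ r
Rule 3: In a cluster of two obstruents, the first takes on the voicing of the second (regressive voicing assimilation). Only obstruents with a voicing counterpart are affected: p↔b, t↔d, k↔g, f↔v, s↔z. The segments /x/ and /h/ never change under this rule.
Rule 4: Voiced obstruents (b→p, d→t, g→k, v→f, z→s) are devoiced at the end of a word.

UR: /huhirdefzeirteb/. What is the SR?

huherdevzeertep

Rule 1 (nasal place assimilation): no segment meets the environment; /huhirdefzeirteb/ is unchanged.
Rule 2 (pre-rhotic lowering): /i/ is a high vowel immediately before /r/, so it lowers to [e]. /i/ is a high vowel immediately before /r/, so it lowers to [e]. /huhirdefzeirteb/ → huherdefzeerteb.
Rule 3 (regressive voicing assimilation): /f/ precedes the voiced obstruent /z/, so it voices to [v] by assimilation. /huherdefzeerteb/ → huherdevzeerteb.
Rule 4 (final devoicing): /b/ is a voiced obstruent in word-final position, so it devoices to [p]. /huherdevzeerteb/ → huherdevzeertep.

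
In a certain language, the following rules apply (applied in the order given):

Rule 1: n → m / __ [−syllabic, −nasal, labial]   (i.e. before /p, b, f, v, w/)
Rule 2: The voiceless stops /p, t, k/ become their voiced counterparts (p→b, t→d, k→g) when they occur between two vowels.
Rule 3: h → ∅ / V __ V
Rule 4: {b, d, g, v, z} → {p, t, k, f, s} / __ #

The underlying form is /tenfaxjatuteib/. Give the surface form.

Rule 1 (nasal place assimilation): /n/ precedes the labial consonant /f/, so it assimilates in place to [m]. /tenfaxjatuteib/ → temfaxjatuteib.
Rule 2 (intervocalic voicing): /t/ is a voiceless stop between vowels /a/ and /u/, so it voices to [d]. /t/ is a voiceless stop between vowels /u/ and /e/, so it voices to [d]. /temfaxjatuteib/ → temfaxjadudeib.
Rule 3 (intervocalic h-deletion): no segment meets the environment; /temfaxjadudeib/ is unchanged.
Rule 4 (final devoicing): /b/ is a voiced obstruent in word-final position, so it devoices to [p]. /temfaxjadudeib/ → temfaxjadudeip.

temfaxjadudeip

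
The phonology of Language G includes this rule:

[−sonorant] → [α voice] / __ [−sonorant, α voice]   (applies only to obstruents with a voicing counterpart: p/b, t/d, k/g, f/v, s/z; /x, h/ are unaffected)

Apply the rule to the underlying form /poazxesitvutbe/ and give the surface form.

/z/ precedes the voiceless obstruent /x/, so it devoices to [s] by assimilation.
/t/ precedes the voiced obstruent /v/, so it voices to [d] by assimilation.
/t/ precedes the voiced obstruent /b/, so it voices to [d] by assimilation.
Surface form: [poasxesidvudbe].

poasxesidvudbe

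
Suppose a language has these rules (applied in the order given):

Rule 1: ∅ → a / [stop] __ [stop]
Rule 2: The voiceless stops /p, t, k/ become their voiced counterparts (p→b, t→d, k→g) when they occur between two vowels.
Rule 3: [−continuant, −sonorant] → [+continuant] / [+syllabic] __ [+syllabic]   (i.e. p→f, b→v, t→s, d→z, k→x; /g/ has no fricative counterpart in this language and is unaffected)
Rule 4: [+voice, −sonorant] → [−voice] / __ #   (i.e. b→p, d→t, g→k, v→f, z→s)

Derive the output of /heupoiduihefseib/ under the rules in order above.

heuvoizuihefseip

Rule 1 (stop-cluster a-epenthesis): no segment meets the environment; /heupoiduihefseib/ is unchanged.
Rule 2 (intervocalic voicing): /p/ is a voiceless stop between vowels /u/ and /o/, so it voices to [b]. /heupoiduihefseib/ → heuboiduihefseib.
Rule 3 (intervocalic spirantization): /b/ is a stop between vowels /u/ and /o/, so it spirantizes to the fricative [v]. /d/ is a stop between vowels /i/ and /u/, so it spirantizes to the fricative [z]. /heuboiduihefseib/ → heuvoizuihefseib.
Rule 4 (final devoicing): /b/ is a voiced obstruent in word-final position, so it devoices to [p]. /heuvoizuihefseib/ → heuvoizuihefseip.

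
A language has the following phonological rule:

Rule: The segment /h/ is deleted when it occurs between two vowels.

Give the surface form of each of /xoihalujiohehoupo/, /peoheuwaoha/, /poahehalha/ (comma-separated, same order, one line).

xoialujioeoupo, peoeuwaoa, poaealha

/xoihalujiohehoupo/: /h/ occurs between vowels /i/ and /a/, so it deletes. /h/ occurs between vowels /o/ and /e/, so it deletes. /h/ occurs between vowels /e/ and /o/, so it deletes. → [xoialujioeoupo].
/peoheuwaoha/: /h/ occurs between vowels /o/ and /e/, so it deletes. /h/ occurs between vowels /o/ and /a/, so it deletes. → [peoeuwaoa].
/poahehalha/: /h/ occurs between vowels /a/ and /e/, so it deletes. /h/ occurs between vowels /e/ and /a/, so it deletes. → [poaealha].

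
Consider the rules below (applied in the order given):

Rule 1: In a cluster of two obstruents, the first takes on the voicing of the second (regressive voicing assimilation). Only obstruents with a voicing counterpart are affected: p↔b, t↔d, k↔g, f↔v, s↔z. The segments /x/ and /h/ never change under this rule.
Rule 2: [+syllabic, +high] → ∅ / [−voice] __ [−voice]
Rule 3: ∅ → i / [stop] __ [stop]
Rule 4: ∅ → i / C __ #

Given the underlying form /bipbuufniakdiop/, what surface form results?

Rule 1 (regressive voicing assimilation): /p/ precedes the voiced obstruent /b/, so it voices to [b] by assimilation. /k/ precedes the voiced obstruent /d/, so it voices to [g] by assimilation. /bipbuufniakdiop/ → bibbuufniagdiop.
Rule 2 (high vowel syncope): no segment meets the environment; /bibbuufniagdiop/ is unchanged.
Rule 3 (stop-cluster i-epenthesis): /b/ and /b/ form a stop–stop cluster, so [i] is inserted between them. /g/ and /d/ form a stop–stop cluster, so [i] is inserted between them. /bibbuufniagdiop/ → bibibuufniagidiop.
Rule 4 (final i-epenthesis): the form ends in the consonant /p/, so [i] is inserted word-finally. /bibibuufniagidiop/ → bibibuufniagidiopi.

bibibuufniagidiopi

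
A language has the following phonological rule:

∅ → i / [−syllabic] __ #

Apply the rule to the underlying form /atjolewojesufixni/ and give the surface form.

atjolewojesufixni

No segment of /atjolewojesufixni/ meets the structural description of the rule, so the form surfaces unchanged.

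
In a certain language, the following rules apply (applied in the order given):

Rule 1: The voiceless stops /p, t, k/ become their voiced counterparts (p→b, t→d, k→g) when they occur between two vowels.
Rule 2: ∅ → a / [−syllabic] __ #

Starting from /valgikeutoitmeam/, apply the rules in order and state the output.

valgigeudoitmeama

Rule 1 (intervocalic voicing): /k/ is a voiceless stop between vowels /i/ and /e/, so it voices to [g]. /t/ is a voiceless stop between vowels /u/ and /o/, so it voices to [d]. /valgikeutoitmeam/ → valgigeudoitmeam.
Rule 2 (final a-epenthesis): the form ends in the consonant /m/, so [a] is inserted word-finally. /valgigeudoitmeam/ → valgigeudoitmeama.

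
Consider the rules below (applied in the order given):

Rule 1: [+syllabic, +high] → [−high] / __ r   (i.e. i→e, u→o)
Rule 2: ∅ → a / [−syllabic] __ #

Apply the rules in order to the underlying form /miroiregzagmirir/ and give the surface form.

Rule 1 (pre-rhotic lowering): /i/ is a high vowel immediately before /r/, so it lowers to [e]. /i/ is a high vowel immediately before /r/, so it lowers to [e]. /i/ is a high vowel immediately before /r/, so it lowers to [e]. /i/ is a high vowel immediately before /r/, so it lowers to [e]. /miroiregzagmirir/ → meroeregzagmerer.
Rule 2 (final a-epenthesis): the form ends in the consonant /r/, so [a] is inserted word-finally. /meroeregzagmerer/ → meroeregzagmerera.

meroeregzagmerera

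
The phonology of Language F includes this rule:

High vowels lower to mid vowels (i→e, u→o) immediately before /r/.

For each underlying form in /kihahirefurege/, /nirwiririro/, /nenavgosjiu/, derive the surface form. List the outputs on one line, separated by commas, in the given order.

/kihahirefurege/: /i/ is a high vowel immediately before /r/, so it lowers to [e]. /u/ is a high vowel immediately before /r/, so it lowers to [o]. → [kihahereforege].
/nirwiririro/: /i/ is a high vowel immediately before /r/, so it lowers to [e]. /i/ is a high vowel immediately before /r/, so it lowers to [e]. /i/ is a high vowel immediately before /r/, so it lowers to [e]. /i/ is a high vowel immediately before /r/, so it lowers to [e]. → [nerwererero].
/nenavgosjiu/: the rule's environment is not met; surfaces unchanged as [nenavgosjiu].

kihahereforege, nerwererero, nenavgosjiu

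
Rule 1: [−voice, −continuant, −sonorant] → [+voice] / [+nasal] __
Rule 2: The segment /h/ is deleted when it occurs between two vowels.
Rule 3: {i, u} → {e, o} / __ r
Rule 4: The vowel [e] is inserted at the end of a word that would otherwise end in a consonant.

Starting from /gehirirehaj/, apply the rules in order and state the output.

Rule 1 (post-nasal voicing): no segment meets the environment; /gehirirehaj/ is unchanged.
Rule 2 (intervocalic h-deletion): /h/ occurs between vowels /e/ and /i/, so it deletes. /h/ occurs between vowels /e/ and /a/, so it deletes. /gehirirehaj/ → geirireaj.
Rule 3 (pre-rhotic lowering): /i/ is a high vowel immediately before /r/, so it lowers to [e]. /i/ is a high vowel immediately before /r/, so it lowers to [e]. /geirireaj/ → geerereaj.
Rule 4 (final e-epenthesis): the form ends in the consonant /j/, so [e] is inserted word-finally. /geerereaj/ → geerereaje.

geerereaje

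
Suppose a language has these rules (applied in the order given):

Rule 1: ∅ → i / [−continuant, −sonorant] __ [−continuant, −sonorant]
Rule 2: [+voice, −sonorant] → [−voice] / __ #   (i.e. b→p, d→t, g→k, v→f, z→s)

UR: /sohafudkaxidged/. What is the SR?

Rule 1 (stop-cluster i-epenthesis): /d/ and /k/ form a stop–stop cluster, so [i] is inserted between them. /d/ and /g/ form a stop–stop cluster, so [i] is inserted between them. /sohafudkaxidged/ → sohafudikaxidiged.
Rule 2 (final devoicing): /d/ is a voiced obstruent in word-final position, so it devoices to [t]. /sohafudikaxidiged/ → sohafudikaxidiget.

sohafudikaxidiget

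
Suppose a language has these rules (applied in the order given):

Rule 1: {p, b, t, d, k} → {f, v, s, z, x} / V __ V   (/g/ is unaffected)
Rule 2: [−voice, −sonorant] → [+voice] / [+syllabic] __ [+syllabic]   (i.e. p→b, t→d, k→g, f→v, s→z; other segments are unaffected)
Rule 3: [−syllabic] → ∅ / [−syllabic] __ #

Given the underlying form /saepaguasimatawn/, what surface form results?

Rule 1 (intervocalic spirantization): /p/ is a stop between vowels /e/ and /a/, so it spirantizes to the fricative [f]. /t/ is a stop between vowels /a/ and /a/, so it spirantizes to the fricative [s]. /saepaguasimatawn/ → saefaguasimasawn.
Rule 2 (intervocalic voicing): /f/ is a voiceless obstruent between vowels /e/ and /a/, so it voices to [v]. /s/ is a voiceless obstruent between vowels /a/ and /i/, so it voices to [z]. /s/ is a voiceless obstruent between vowels /a/ and /a/, so it voices to [z]. /saefaguasimasawn/ → saevaguazimazawn.
Rule 3 (final cluster simplification): /n/ is the second consonant of a word-final cluster /wn/, so it deletes. /saevaguazimazawn/ → saevaguazimazaw.

saevaguazimazaw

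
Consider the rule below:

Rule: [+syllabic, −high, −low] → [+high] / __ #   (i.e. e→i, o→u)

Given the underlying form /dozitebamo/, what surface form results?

dozitebamu

Scanning /dozitebamo/: /o/ at position 2 is not in the conditioning environment; /e/ at position 6 is not in the conditioning environment; /o/ is a mid vowel in word-final position, so it raises to [u].
Result: [dozitebamu].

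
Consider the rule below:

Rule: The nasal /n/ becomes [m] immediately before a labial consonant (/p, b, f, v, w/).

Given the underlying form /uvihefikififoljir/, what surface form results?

uvihefikififoljir

No segment of /uvihefikififoljir/ meets the structural description of the rule, so the form surfaces unchanged.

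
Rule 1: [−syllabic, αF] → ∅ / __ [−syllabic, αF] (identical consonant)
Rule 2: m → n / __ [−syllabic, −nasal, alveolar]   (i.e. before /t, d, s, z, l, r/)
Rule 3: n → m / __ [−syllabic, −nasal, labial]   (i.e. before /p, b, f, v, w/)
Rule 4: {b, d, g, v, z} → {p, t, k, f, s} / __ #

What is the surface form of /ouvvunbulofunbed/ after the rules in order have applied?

ouvumbulofumbet

Rule 1 (degemination): /vv/ is a geminate; the first /v/ deletes. /ouvvunbulofunbed/ → ouvunbulofunbed.
Rule 2 (nasal place assimilation): no segment meets the environment; /ouvunbulofunbed/ is unchanged.
Rule 3 (nasal place assimilation): /n/ precedes the labial consonant /b/, so it assimilates in place to [m]. /n/ precedes the labial consonant /b/, so it assimilates in place to [m]. /ouvunbulofunbed/ → ouvumbulofumbed.
Rule 4 (final devoicing): /d/ is a voiced obstruent in word-final position, so it devoices to [t]. /ouvumbulofumbed/ → ouvumbulofumbet.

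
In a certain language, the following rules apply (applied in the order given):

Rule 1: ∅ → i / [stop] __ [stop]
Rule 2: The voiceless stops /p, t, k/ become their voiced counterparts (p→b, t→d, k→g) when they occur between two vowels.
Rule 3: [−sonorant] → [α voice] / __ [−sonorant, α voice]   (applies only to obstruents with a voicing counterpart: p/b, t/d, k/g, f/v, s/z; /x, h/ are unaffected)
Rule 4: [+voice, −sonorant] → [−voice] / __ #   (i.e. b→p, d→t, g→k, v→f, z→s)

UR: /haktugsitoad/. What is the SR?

hagiduksidoat

Rule 1 (stop-cluster i-epenthesis): /k/ and /t/ form a stop–stop cluster, so [i] is inserted between them. /haktugsitoad/ → hakitugsitoad.
Rule 2 (intervocalic voicing): /k/ is a voiceless stop between vowels /a/ and /i/, so it voices to [g]. /t/ is a voiceless stop between vowels /i/ and /u/, so it voices to [d]. /t/ is a voiceless stop between vowels /i/ and /o/, so it voices to [d]. /hakitugsitoad/ → hagidugsidoad.
Rule 3 (regressive voicing assimilation): /g/ precedes the voiceless obstruent /s/, so it devoices to [k] by assimilation. /hagidugsidoad/ → hagiduksidoad.
Rule 4 (final devoicing): /d/ is a voiced obstruent in word-final position, so it devoices to [t]. /hagiduksidoad/ → hagiduksidoat.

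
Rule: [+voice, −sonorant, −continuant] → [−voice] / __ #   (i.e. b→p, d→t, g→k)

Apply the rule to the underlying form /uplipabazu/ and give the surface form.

No segment of /uplipabazu/ meets the structural description of the rule, so the form surfaces unchanged.

uplipabazu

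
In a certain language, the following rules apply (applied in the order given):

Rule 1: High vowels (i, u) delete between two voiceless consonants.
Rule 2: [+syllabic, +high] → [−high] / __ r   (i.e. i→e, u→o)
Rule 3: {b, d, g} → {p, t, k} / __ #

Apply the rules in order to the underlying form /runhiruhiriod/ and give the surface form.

runheruheriot

Rule 1 (high vowel syncope): no segment meets the environment; /runhiruhiriod/ is unchanged.
Rule 2 (pre-rhotic lowering): /i/ is a high vowel immediately before /r/, so it lowers to [e]. /i/ is a high vowel immediately before /r/, so it lowers to [e]. /runhiruhiriod/ → runheruheriod.
Rule 3 (final devoicing): /d/ is a voiced stop in word-final position, so it devoices to [t]. /runheruheriod/ → runheruheriot.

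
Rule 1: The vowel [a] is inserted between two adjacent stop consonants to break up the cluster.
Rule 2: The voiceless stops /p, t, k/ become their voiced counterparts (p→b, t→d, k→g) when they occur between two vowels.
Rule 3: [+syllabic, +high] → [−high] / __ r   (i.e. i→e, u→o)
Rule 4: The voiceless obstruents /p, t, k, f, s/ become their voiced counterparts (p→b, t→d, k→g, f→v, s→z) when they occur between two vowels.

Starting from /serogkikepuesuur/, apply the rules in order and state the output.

serogagigebuezuor

Rule 1 (stop-cluster a-epenthesis): /g/ and /k/ form a stop–stop cluster, so [a] is inserted between them. /serogkikepuesuur/ → serogakikepuesuur.
Rule 2 (intervocalic voicing): /k/ is a voiceless stop between vowels /a/ and /i/, so it voices to [g]. /k/ is a voiceless stop between vowels /i/ and /e/, so it voices to [g]. /p/ is a voiceless stop between vowels /e/ and /u/, so it voices to [b]. /serogakikepuesuur/ → serogagigebuesuur.
Rule 3 (pre-rhotic lowering): /u/ is a high vowel immediately before /r/, so it lowers to [o]. /serogagigebuesuur/ → serogagigebuesuor.
Rule 4 (intervocalic voicing): /s/ is a voiceless obstruent between vowels /e/ and /u/, so it voices to [z]. /serogagigebuesuor/ → serogagigebuezuor.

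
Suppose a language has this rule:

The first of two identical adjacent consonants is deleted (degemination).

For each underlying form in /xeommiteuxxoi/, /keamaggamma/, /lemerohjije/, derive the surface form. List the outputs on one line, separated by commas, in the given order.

/xeommiteuxxoi/: /mm/ is a geminate; the first /m/ deletes. /xx/ is a geminate; the first /x/ deletes. → [xeomiteuxoi].
/keamaggamma/: /gg/ is a geminate; the first /g/ deletes. /mm/ is a geminate; the first /m/ deletes. → [keamagama].
/lemerohjije/: the rule's environment is not met; surfaces unchanged as [lemerohjije].

xeomiteuxoi, keamagama, lemerohjije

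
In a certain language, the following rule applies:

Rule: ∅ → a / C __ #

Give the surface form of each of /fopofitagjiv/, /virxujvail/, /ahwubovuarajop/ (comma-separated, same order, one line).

/fopofitagjiv/: the form ends in the consonant /v/, so [a] is inserted word-finally. → [fopofitagjiva].
/virxujvail/: the form ends in the consonant /l/, so [a] is inserted word-finally. → [virxujvaila].
/ahwubovuarajop/: the form ends in the consonant /p/, so [a] is inserted word-finally. → [ahwubovuarajopa].

fopofitagjiva, virxujvaila, ahwubovuarajopa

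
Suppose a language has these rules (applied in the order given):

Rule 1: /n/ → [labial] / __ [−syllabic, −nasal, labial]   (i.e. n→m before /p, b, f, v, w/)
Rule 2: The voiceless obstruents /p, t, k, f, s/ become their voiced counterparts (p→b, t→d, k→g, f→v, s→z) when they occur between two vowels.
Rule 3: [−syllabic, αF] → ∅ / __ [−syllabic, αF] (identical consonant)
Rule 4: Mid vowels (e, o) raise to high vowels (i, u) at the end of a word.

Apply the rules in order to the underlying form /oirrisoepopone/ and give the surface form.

oirizoeboboni

Rule 1 (nasal place assimilation): no segment meets the environment; /oirrisoepopone/ is unchanged.
Rule 2 (intervocalic voicing): /s/ is a voiceless obstruent between vowels /i/ and /o/, so it voices to [z]. /p/ is a voiceless obstruent between vowels /e/ and /o/, so it voices to [b]. /p/ is a voiceless obstruent between vowels /o/ and /o/, so it voices to [b]. /oirrisoepopone/ → oirrizoebobone.
Rule 3 (degemination): /rr/ is a geminate; the first /r/ deletes. /oirrizoebobone/ → oirizoebobone.
Rule 4 (final vowel raising): /e/ is a mid vowel in word-final position, so it raises to [i]. /oirizoebobone/ → oirizoeboboni.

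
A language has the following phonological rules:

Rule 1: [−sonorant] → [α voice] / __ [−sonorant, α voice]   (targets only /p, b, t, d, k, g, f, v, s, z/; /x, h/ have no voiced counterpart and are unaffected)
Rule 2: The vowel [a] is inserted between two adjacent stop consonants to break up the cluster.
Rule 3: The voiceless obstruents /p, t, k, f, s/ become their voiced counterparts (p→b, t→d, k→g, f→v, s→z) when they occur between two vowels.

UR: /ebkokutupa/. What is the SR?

ebagoguduba

Rule 1 (regressive voicing assimilation): /b/ precedes the voiceless obstruent /k/, so it devoices to [p] by assimilation. /ebkokutupa/ → epkokutupa.
Rule 2 (stop-cluster a-epenthesis): /p/ and /k/ form a stop–stop cluster, so [a] is inserted between them. /epkokutupa/ → epakokutupa.
Rule 3 (intervocalic voicing): /p/ is a voiceless obstruent between vowels /e/ and /a/, so it voices to [b]. /k/ is a voiceless obstruent between vowels /a/ and /o/, so it voices to [g]. /k/ is a voiceless obstruent between vowels /o/ and /u/, so it voices to [g]. /t/ is a voiceless obstruent between vowels /u/ and /u/, so it voices to [d]. /p/ is a voiceless obstruent between vowels /u/ and /a/, so it voices to [b]. /epakokutupa/ → ebagoguduba.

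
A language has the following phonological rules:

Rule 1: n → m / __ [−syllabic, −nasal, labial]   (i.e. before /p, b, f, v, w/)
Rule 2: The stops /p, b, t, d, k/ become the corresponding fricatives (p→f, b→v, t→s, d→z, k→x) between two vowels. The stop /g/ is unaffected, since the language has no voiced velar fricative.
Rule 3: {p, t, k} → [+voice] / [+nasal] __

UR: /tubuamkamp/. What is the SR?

Rule 1 (nasal place assimilation): no segment meets the environment; /tubuamkamp/ is unchanged.
Rule 2 (intervocalic spirantization): /b/ is a stop between vowels /u/ and /u/, so it spirantizes to the fricative [v]. /tubuamkamp/ → tuvuamkamp.
Rule 3 (post-nasal voicing): /k/ is a voiceless stop immediately after the nasal /m/, so it voices to [g]. /p/ is a voiceless stop immediately after the nasal /m/, so it voices to [b]. /tuvuamkamp/ → tuvuamgamb.

tuvuamgamb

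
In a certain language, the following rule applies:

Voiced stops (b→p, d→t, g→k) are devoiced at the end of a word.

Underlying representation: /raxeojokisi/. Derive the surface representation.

No segment of /raxeojokisi/ meets the structural description of the rule, so the form surfaces unchanged.

raxeojokisi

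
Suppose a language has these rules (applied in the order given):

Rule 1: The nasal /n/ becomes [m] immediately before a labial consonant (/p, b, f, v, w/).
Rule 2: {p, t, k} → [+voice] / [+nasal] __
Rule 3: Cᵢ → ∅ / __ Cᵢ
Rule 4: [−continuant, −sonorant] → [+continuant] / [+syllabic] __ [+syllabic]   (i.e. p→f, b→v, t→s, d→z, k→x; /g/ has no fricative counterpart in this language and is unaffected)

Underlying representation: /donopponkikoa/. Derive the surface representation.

Rule 1 (nasal place assimilation): no segment meets the environment; /donopponkikoa/ is unchanged.
Rule 2 (post-nasal voicing): /k/ is a voiceless stop immediately after the nasal /n/, so it voices to [g]. /donopponkikoa/ → donoppongikoa.
Rule 3 (degemination): /pp/ is a geminate; the first /p/ deletes. /donoppongikoa/ → donopongikoa.
Rule 4 (intervocalic spirantization): /p/ is a stop between vowels /o/ and /o/, so it spirantizes to the fricative [f]. /k/ is a stop between vowels /i/ and /o/, so it spirantizes to the fricative [x]. /donopongikoa/ → donofongixoa.

donofongixoa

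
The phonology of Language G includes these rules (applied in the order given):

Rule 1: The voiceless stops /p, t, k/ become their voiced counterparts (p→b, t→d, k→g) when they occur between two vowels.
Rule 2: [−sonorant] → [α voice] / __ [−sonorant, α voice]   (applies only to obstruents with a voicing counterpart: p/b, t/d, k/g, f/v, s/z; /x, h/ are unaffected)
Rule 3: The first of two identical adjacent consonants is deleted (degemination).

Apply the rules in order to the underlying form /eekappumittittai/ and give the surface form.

eegapumititai

Rule 1 (intervocalic voicing): /k/ is a voiceless stop between vowels /e/ and /a/, so it voices to [g]. /eekappumittittai/ → eegappumittittai.
Rule 2 (regressive voicing assimilation): no segment meets the environment; /eegappumittittai/ is unchanged.
Rule 3 (degemination): /pp/ is a geminate; the first /p/ deletes. /tt/ is a geminate; the first /t/ deletes. /tt/ is a geminate; the first /t/ deletes. /eegappumittittai/ → eegapumititai.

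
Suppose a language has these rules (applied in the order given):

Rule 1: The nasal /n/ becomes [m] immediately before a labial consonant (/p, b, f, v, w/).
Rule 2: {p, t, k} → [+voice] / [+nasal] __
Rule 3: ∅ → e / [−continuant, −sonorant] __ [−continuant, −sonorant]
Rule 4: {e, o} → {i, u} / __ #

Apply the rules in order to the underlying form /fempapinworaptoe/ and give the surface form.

Rule 1 (nasal place assimilation): /n/ precedes the labial consonant /w/, so it assimilates in place to [m]. /fempapinworaptoe/ → fempapimworaptoe.
Rule 2 (post-nasal voicing): /p/ is a voiceless stop immediately after the nasal /m/, so it voices to [b]. /fempapimworaptoe/ → fembapimworaptoe.
Rule 3 (stop-cluster e-epenthesis): /p/ and /t/ form a stop–stop cluster, so [e] is inserted between them. /fembapimworaptoe/ → fembapimworapetoe.
Rule 4 (final vowel raising): /e/ is a mid vowel in word-final position, so it raises to [i]. /fembapimworapetoe/ → fembapimworapetoi.

fembapimworapetoi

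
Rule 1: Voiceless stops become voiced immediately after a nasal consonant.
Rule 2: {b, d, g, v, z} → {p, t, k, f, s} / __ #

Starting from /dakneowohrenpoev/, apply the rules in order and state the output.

Rule 1 (post-nasal voicing): /p/ is a voiceless stop immediately after the nasal /n/, so it voices to [b]. /dakneowohrenpoev/ → dakneowohrenboev.
Rule 2 (final devoicing): /v/ is a voiced obstruent in word-final position, so it devoices to [f]. /dakneowohrenboev/ → dakneowohrenboef.

dakneowohrenboef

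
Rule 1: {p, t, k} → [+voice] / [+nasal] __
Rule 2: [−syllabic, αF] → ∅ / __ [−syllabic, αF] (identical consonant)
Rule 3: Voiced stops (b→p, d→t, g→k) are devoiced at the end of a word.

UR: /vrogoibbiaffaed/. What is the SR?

vrogoibiafaet

Rule 1 (post-nasal voicing): no segment meets the environment; /vrogoibbiaffaed/ is unchanged.
Rule 2 (degemination): /bb/ is a geminate; the first /b/ deletes. /ff/ is a geminate; the first /f/ deletes. /vrogoibbiaffaed/ → vrogoibiafaed.
Rule 3 (final devoicing): /d/ is a voiced stop in word-final position, so it devoices to [t]. /vrogoibiafaed/ → vrogoibiafaet.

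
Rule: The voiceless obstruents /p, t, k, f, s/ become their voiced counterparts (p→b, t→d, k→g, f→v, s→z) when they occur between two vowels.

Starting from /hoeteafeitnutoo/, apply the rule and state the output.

hoedeaveitnudoo

/t/ is a voiceless obstruent between vowels /e/ and /e/, so it voices to [d].
/f/ is a voiceless obstruent between vowels /a/ and /e/, so it voices to [v].
/t/ is a voiceless obstruent between vowels /u/ and /o/, so it voices to [d].
Surface form: [hoedeaveitnudoo].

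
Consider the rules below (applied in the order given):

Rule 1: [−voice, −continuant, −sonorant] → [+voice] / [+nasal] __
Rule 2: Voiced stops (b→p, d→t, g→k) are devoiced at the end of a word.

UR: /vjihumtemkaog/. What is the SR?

Rule 1 (post-nasal voicing): /t/ is a voiceless stop immediately after the nasal /m/, so it voices to [d]. /k/ is a voiceless stop immediately after the nasal /m/, so it voices to [g]. /vjihumtemkaog/ → vjihumdemgaog.
Rule 2 (final devoicing): /g/ is a voiced stop in word-final position, so it devoices to [k]. /vjihumdemgaog/ → vjihumdemgaok.

vjihumdemgaok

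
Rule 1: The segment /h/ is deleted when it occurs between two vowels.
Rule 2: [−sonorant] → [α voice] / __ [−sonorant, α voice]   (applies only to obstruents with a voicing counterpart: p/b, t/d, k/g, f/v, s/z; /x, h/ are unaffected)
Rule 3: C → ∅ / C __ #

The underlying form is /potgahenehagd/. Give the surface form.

podgaeneag

Rule 1 (intervocalic h-deletion): /h/ occurs between vowels /a/ and /e/, so it deletes. /h/ occurs between vowels /e/ and /a/, so it deletes. /potgahenehagd/ → potgaeneagd.
Rule 2 (regressive voicing assimilation): /t/ precedes the voiced obstruent /g/, so it voices to [d] by assimilation. /potgaeneagd/ → podgaeneagd.
Rule 3 (final cluster simplification): /d/ is the second consonant of a word-final cluster /gd/, so it deletes. /podgaeneagd/ → podgaeneag.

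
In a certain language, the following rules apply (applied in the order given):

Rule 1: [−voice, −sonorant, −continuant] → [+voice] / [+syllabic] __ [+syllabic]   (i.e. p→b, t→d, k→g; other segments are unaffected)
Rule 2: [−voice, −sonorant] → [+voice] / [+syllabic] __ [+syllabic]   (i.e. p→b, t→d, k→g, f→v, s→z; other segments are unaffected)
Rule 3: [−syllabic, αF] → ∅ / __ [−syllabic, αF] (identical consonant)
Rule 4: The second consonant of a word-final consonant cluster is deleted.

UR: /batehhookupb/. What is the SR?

Rule 1 (intervocalic voicing): /t/ is a voiceless stop between vowels /a/ and /e/, so it voices to [d]. /k/ is a voiceless stop between vowels /o/ and /u/, so it voices to [g]. /batehhookupb/ → badehhoogupb.
Rule 2 (intervocalic voicing): no segment meets the environment; /badehhoogupb/ is unchanged.
Rule 3 (degemination): /hh/ is a geminate; the first /h/ deletes. /badehhoogupb/ → badehoogupb.
Rule 4 (final cluster simplification): /b/ is the second consonant of a word-final cluster /pb/, so it deletes. /badehoogupb/ → badehoogup.

badehoogup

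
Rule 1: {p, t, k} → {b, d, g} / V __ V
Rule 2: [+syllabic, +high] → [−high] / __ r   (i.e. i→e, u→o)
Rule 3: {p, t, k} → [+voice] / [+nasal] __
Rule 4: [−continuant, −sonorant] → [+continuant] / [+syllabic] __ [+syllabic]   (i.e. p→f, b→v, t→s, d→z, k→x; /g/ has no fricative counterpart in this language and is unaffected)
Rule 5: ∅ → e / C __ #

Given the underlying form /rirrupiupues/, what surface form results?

Rule 1 (intervocalic voicing): /p/ is a voiceless stop between vowels /u/ and /i/, so it voices to [b]. /p/ is a voiceless stop between vowels /u/ and /u/, so it voices to [b]. /rirrupiupues/ → rirrubiubues.
Rule 2 (pre-rhotic lowering): /i/ is a high vowel immediately before /r/, so it lowers to [e]. /rirrubiubues/ → rerrubiubues.
Rule 3 (post-nasal voicing): no segment meets the environment; /rerrubiubues/ is unchanged.
Rule 4 (intervocalic spirantization): /b/ is a stop between vowels /u/ and /i/, so it spirantizes to the fricative [v]. /b/ is a stop between vowels /u/ and /u/, so it spirantizes to the fricative [v]. /rerrubiubues/ → rerruviuvues.
Rule 5 (final e-epenthesis): the form ends in the consonant /s/, so [e] is inserted word-finally. /rerruviuvues/ → rerruviuvuese.

rerruviuvuese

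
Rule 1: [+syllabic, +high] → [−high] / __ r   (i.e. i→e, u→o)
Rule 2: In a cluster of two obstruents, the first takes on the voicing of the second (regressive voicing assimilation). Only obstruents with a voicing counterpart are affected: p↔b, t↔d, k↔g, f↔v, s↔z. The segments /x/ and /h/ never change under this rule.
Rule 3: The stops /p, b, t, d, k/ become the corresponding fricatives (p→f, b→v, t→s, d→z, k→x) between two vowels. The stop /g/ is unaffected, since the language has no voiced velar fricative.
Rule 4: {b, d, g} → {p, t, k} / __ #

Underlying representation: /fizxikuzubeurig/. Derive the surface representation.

fisxixuzuveorik

Rule 1 (pre-rhotic lowering): /u/ is a high vowel immediately before /r/, so it lowers to [o]. /fizxikuzubeurig/ → fizxikuzubeorig.
Rule 2 (regressive voicing assimilation): /z/ precedes the voiceless obstruent /x/, so it devoices to [s] by assimilation. /fizxikuzubeorig/ → fisxikuzubeorig.
Rule 3 (intervocalic spirantization): /k/ is a stop between vowels /i/ and /u/, so it spirantizes to the fricative [x]. /b/ is a stop between vowels /u/ and /e/, so it spirantizes to the fricative [v]. /fisxikuzubeorig/ → fisxixuzuveorig.
Rule 4 (final devoicing): /g/ is a voiced stop in word-final position, so it devoices to [k]. /fisxixuzuveorig/ → fisxixuzuveorik.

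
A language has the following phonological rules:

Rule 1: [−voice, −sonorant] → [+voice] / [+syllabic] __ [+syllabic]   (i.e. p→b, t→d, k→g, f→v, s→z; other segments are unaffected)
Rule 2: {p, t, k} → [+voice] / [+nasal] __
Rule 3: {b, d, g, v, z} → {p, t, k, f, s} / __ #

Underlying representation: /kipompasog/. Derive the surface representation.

kibombazok

Rule 1 (intervocalic voicing): /p/ is a voiceless obstruent between vowels /i/ and /o/, so it voices to [b]. /s/ is a voiceless obstruent between vowels /a/ and /o/, so it voices to [z]. /kipompasog/ → kibompazog.
Rule 2 (post-nasal voicing): /p/ is a voiceless stop immediately after the nasal /m/, so it voices to [b]. /kibompazog/ → kibombazog.
Rule 3 (final devoicing): /g/ is a voiced obstruent in word-final position, so it devoices to [k]. /kibombazog/ → kibombazok.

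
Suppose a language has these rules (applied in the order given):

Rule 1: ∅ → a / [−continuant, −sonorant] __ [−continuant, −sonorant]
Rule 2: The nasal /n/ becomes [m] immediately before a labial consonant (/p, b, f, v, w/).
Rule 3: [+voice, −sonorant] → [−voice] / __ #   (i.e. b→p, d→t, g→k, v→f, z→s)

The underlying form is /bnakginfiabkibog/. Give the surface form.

Rule 1 (stop-cluster a-epenthesis): /k/ and /g/ form a stop–stop cluster, so [a] is inserted between them. /b/ and /k/ form a stop–stop cluster, so [a] is inserted between them. /bnakginfiabkibog/ → bnakaginfiabakibog.
Rule 2 (nasal place assimilation): /n/ precedes the labial consonant /f/, so it assimilates in place to [m]. /bnakaginfiabakibog/ → bnakagimfiabakibog.
Rule 3 (final devoicing): /g/ is a voiced obstruent in word-final position, so it devoices to [k]. /bnakagimfiabakibog/ → bnakagimfiabakibok.

bnakagimfiabakibok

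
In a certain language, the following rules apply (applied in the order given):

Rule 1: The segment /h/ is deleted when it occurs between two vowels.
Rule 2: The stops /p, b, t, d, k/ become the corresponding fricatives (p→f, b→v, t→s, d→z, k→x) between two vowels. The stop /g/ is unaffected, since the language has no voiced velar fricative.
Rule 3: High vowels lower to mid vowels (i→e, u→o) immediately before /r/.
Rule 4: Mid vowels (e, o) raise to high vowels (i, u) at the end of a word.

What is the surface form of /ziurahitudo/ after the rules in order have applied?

Rule 1 (intervocalic h-deletion): /h/ occurs between vowels /a/ and /i/, so it deletes. /ziurahitudo/ → ziuraitudo.
Rule 2 (intervocalic spirantization): /t/ is a stop between vowels /i/ and /u/, so it spirantizes to the fricative [s]. /d/ is a stop between vowels /u/ and /o/, so it spirantizes to the fricative [z]. /ziuraitudo/ → ziuraisuzo.
Rule 3 (pre-rhotic lowering): /u/ is a high vowel immediately before /r/, so it lowers to [o]. /ziuraisuzo/ → zioraisuzo.
Rule 4 (final vowel raising): /o/ is a mid vowel in word-final position, so it raises to [u]. /zioraisuzo/ → zioraisuzu.

zioraisuzu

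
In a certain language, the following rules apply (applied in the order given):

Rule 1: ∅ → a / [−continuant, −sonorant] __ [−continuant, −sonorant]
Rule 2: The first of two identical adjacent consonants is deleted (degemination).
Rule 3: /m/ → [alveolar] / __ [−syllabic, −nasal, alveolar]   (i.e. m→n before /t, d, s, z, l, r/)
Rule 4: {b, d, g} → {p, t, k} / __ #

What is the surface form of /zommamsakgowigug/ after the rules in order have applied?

Rule 1 (stop-cluster a-epenthesis): /k/ and /g/ form a stop–stop cluster, so [a] is inserted between them. /zommamsakgowigug/ → zommamsakagowigug.
Rule 2 (degemination): /mm/ is a geminate; the first /m/ deletes. /zommamsakagowigug/ → zomamsakagowigug.
Rule 3 (nasal place assimilation): /m/ precedes the alveolar consonant /s/, so it assimilates in place to [n]. /zomamsakagowigug/ → zomansakagowigug.
Rule 4 (final devoicing): /g/ is a voiced stop in word-final position, so it devoices to [k]. /zomansakagowigug/ → zomansakagowiguk.

zomansakagowiguk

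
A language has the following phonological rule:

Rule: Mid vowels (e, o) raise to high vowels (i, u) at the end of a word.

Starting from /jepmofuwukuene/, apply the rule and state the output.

jepmofuwukueni

/e/ is a mid vowel in word-final position, so it raises to [i].
The other instances of /e/, /o/ do not occur in the required environment and remain unchanged.
Surface form: [jepmofuwukueni].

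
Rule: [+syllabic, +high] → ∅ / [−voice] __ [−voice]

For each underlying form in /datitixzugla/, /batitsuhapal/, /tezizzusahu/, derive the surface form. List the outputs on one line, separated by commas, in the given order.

dattxzugla, battshapal, tezizzusahu

/datitixzugla/: /i/ is a high vowel flanked by voiceless consonants /t/ and /t/, so it deletes. /i/ is a high vowel flanked by voiceless consonants /t/ and /x/, so it deletes. → [dattxzugla].
/batitsuhapal/: /i/ is a high vowel flanked by voiceless consonants /t/ and /t/, so it deletes. /u/ is a high vowel flanked by voiceless consonants /s/ and /h/, so it deletes. → [battshapal].
/tezizzusahu/: the rule's environment is not met; surfaces unchanged as [tezizzusahu].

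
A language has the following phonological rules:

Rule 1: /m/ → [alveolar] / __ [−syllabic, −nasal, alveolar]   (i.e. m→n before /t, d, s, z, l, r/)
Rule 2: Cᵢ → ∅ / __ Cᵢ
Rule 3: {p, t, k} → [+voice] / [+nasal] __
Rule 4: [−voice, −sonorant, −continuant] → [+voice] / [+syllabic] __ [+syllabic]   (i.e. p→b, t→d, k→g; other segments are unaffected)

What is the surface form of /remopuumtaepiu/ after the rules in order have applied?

remobuundaebiu

Rule 1 (nasal place assimilation): /m/ precedes the alveolar consonant /t/, so it assimilates in place to [n]. /remopuumtaepiu/ → remopuuntaepiu.
Rule 2 (degemination): no segment meets the environment; /remopuuntaepiu/ is unchanged.
Rule 3 (post-nasal voicing): /t/ is a voiceless stop immediately after the nasal /n/, so it voices to [d]. /remopuuntaepiu/ → remopuundaepiu.
Rule 4 (intervocalic voicing): /p/ is a voiceless stop between vowels /o/ and /u/, so it voices to [b]. /p/ is a voiceless stop between vowels /e/ and /i/, so it voices to [b]. /remopuundaepiu/ → remobuundaebiu.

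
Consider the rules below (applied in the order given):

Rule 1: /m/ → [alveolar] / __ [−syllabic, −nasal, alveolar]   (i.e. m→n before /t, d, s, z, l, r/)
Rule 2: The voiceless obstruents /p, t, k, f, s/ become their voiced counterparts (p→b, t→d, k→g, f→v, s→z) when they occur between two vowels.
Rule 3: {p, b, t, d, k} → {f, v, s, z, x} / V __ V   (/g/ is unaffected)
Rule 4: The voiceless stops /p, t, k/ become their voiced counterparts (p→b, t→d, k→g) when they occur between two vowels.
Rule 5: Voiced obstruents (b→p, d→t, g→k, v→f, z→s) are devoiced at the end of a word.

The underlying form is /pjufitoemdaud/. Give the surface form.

pjuvizoendaut

Rule 1 (nasal place assimilation): /m/ precedes the alveolar consonant /d/, so it assimilates in place to [n]. /pjufitoemdaud/ → pjufitoendaud.
Rule 2 (intervocalic voicing): /f/ is a voiceless obstruent between vowels /u/ and /i/, so it voices to [v]. /t/ is a voiceless obstruent between vowels /i/ and /o/, so it voices to [d]. /pjufitoendaud/ → pjuvidoendaud.
Rule 3 (intervocalic spirantization): /d/ is a stop between vowels /i/ and /o/, so it spirantizes to the fricative [z]. /pjuvidoendaud/ → pjuvizoendaud.
Rule 4 (intervocalic voicing): no segment meets the environment; /pjuvizoendaud/ is unchanged.
Rule 5 (final devoicing): /d/ is a voiced obstruent in word-final position, so it devoices to [t]. /pjuvizoendaud/ → pjuvizoendaut.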